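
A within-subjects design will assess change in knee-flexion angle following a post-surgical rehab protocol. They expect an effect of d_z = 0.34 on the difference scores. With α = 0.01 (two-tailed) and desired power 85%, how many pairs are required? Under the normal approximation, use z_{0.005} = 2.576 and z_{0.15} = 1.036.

n = 113 pairs

For a paired (one-sample on differences) test: n = ((z_{α/2} + z_β) / d)².
z_{α/2} + z_β = 2.576 + 1.036 = 3.612.
n = (3.612 / 0.34)² = 10.624² = 112.86.
Round up.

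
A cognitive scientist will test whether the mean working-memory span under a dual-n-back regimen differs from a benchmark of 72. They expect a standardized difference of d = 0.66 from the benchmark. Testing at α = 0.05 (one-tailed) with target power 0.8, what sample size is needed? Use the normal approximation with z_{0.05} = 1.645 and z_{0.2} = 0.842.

n = 15

For a one-sample test: n = ((z_{α} + z_β) / d)².
z_{α} + z_β = 1.645 + 0.842 = 2.487.
n = (2.487 / 0.66)² = 3.768² = 14.20.
Round up.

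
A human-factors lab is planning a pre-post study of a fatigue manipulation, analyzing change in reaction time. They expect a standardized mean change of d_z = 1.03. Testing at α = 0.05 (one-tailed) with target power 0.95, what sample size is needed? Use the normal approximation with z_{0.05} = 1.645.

For a paired (one-sample on differences) test: n = ((z_{α} + z_β) / d)².
z_{α} + z_β = 1.645 + 1.645 = 3.290.
n = (3.290 / 1.03)² = 3.194² = 10.20.
Round up.

n = 11 pairs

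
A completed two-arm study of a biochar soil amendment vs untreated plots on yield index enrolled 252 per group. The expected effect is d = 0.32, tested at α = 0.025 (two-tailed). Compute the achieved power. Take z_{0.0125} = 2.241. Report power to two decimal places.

For two equal groups, power = Φ(d·√(n/2) − z_{α/2}).
d·√(n/2) = 0.32 × √(252/2) = 0.32 × 11.225 = 3.592.
z_β = 3.592 − 2.241 = 1.351.
Power = Φ(1.351) = 0.912.

power ≈ 0.91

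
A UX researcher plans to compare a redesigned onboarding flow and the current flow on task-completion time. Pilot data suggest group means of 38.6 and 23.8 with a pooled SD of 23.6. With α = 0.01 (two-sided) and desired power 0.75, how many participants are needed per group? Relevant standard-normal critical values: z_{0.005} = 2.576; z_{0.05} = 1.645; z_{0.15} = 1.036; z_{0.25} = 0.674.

Cohen's d = |M₁ − M₂| / SD_pooled = |38.6 − 23.8| / 23.6 = 14.8 / 23.6 = 0.627.
For two independent groups with equal n: n = 2·((z_{α/2} + z_β) / d)².
z_{α/2} + z_β = 2.576 + 0.674 = 3.250.
n = 2 × (3.250 / 0.627)² = 2 × 5.183² = 2 × 26.87 = 53.7.
Round up to the next whole participant.

n = 54 per group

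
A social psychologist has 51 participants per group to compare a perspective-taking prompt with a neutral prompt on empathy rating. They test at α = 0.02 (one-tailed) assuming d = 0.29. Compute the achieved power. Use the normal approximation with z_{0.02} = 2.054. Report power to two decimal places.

power ≈ 0.28

For two equal groups, power = Φ(d·√(n/2) − z_{α}).
d·√(n/2) = 0.29 × √(51/2) = 0.29 × 5.050 = 1.464.
z_β = 1.464 − 2.054 = -0.590.
Power = Φ(-0.590) = 0.278.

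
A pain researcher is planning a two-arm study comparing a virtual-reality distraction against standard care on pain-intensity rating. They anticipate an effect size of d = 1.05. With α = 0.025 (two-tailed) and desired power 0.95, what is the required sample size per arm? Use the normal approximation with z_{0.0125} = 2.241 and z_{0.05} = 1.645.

n = 28 per group

For two independent groups with equal n: n = 2·((z_{α/2} + z_β) / d)².
z_{α/2} + z_β = 2.241 + 1.645 = 3.886.
n = 2 × (3.886 / 1.05)² = 2 × 3.701² = 2 × 13.70 = 27.4.
Round up to the next whole participant.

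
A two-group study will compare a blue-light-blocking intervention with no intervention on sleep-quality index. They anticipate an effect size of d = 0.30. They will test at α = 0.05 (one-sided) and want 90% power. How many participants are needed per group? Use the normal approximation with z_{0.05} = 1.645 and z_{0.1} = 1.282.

n = 191 per group

For two independent groups with equal n: n = 2·((z_{α} + z_β) / d)².
z_{α} + z_β = 1.645 + 1.282 = 2.927.
n = 2 × (2.927 / 0.30)² = 2 × 9.757² = 2 × 95.19 = 190.4.
Round up to the next whole participant.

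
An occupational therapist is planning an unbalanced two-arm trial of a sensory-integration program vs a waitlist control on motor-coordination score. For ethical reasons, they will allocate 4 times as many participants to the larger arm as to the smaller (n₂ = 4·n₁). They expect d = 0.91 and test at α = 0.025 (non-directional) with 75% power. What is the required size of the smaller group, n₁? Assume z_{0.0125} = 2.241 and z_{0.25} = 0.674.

n₁ = 13

With allocation ratio k = n₂/n₁ = 4, Var(x̄₁−x̄₂) = σ²(1/n₁ + 1/(k·n₁)) = σ²·(k+1)/(k·n₁).
So n₁ = (1 + 1/k)·((z_{α/2} + z_β)/d)² = 1.250 × (2.915/0.91)².
n₁ = 1.250 × 10.26 = 12.8.
Round up: n₁ = 13, giving n₂ = 4 × 13 = 52.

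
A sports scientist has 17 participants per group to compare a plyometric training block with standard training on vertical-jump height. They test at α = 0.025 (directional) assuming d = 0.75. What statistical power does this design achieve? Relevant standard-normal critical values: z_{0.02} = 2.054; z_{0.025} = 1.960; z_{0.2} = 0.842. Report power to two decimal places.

power ≈ 0.59

For two equal groups, power = Φ(d·√(n/2) − z_{α}).
d·√(n/2) = 0.75 × √(17/2) = 0.75 × 2.915 = 2.187.
z_β = 2.187 − 1.960 = 0.227.
Power = Φ(0.227) = 0.590.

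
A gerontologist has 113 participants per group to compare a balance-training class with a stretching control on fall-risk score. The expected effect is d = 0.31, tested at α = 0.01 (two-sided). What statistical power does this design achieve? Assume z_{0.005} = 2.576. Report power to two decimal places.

power ≈ 0.40

For two equal groups, power = Φ(d·√(n/2) − z_{α/2}).
d·√(n/2) = 0.31 × √(113/2) = 0.31 × 7.517 = 2.330.
z_β = 2.330 − 2.576 = -0.246.
Power = Φ(-0.246) = 0.403.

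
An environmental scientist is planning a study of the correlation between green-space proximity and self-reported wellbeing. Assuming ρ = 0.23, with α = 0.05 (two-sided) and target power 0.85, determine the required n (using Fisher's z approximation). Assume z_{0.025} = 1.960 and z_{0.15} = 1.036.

n = 167

Fisher's z: C = ½·ln((1+r)/(1−r)) = ½·ln(1.5974) = 0.2342.
n = ((z_{α/2} + z_β)/C)² + 3.
(1.960 + 1.036) / 0.2342 = 2.996 / 0.2342 = 12.792.
n = 12.792² + 3 = 163.65 + 3 = 166.6.
Round up.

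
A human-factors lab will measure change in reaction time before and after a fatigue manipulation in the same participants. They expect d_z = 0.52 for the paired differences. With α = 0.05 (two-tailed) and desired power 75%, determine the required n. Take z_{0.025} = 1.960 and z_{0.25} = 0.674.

For a paired (one-sample on differences) test: n = ((z_{α/2} + z_β) / d)².
z_{α/2} + z_β = 1.960 + 0.674 = 2.634.
n = (2.634 / 0.52)² = 5.065² = 25.66.
Round up.

n = 26 pairs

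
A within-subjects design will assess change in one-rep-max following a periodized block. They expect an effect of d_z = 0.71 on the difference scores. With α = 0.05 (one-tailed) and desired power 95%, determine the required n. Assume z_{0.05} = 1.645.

For a paired (one-sample on differences) test: n = ((z_{α} + z_β) / d)².
z_{α} + z_β = 1.645 + 1.645 = 3.290.
n = (3.290 / 0.71)² = 4.634² = 21.47.
Round up.

n = 22 pairs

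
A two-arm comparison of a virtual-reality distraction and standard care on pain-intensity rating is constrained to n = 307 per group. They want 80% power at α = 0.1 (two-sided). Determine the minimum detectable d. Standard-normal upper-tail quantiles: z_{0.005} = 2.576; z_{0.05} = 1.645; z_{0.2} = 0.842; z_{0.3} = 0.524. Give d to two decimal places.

For two independent groups of n = 307 each: d_min = (z_{α/2} + z_β)·√(2/n).
z-sum = 1.645 + 0.842 = 2.487.
d_min = 2.487 × √(2/307) = 2.487 × 0.0807 = 0.201.

d_min ≈ 0.20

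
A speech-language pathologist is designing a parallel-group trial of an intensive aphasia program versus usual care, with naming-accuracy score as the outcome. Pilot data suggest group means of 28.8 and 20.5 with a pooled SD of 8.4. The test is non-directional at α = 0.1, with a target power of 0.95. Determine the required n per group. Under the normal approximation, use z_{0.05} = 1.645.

n = 23 per group

Cohen's d = |M₁ − M₂| / SD_pooled = |28.8 − 20.5| / 8.4 = 8.3 / 8.4 = 0.988.
For two independent groups with equal n: n = 2·((z_{α/2} + z_β) / d)².
z_{α/2} + z_β = 1.645 + 1.645 = 3.290.
n = 2 × (3.290 / 0.988)² = 2 × 3.330² = 2 × 11.09 = 22.2.
Round up to the next whole participant.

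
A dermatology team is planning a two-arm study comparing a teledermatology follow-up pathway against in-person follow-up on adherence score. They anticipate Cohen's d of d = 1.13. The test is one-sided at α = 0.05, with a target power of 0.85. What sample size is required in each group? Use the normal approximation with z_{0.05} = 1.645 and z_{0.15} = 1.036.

For two independent groups with equal n: n = 2·((z_{α} + z_β) / d)².
z_{α} + z_β = 1.645 + 1.036 = 2.681.
n = 2 × (2.681 / 1.13)² = 2 × 2.373² = 2 × 5.63 = 11.3.
Round up to the next whole participant.

n = 12 per group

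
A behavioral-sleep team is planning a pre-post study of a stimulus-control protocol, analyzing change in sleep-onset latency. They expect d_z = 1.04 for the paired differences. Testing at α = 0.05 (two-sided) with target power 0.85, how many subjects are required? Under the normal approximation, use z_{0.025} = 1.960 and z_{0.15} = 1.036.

n = 9 pairs

For a paired (one-sample on differences) test: n = ((z_{α/2} + z_β) / d)².
z_{α/2} + z_β = 1.960 + 1.036 = 2.996.
n = (2.996 / 1.04)² = 2.881² = 8.30.
Round up.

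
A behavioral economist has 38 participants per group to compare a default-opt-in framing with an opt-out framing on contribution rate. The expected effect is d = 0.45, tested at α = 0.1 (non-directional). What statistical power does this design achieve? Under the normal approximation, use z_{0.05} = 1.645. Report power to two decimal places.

For two equal groups, power = Φ(d·√(n/2) − z_{α/2}).
d·√(n/2) = 0.45 × √(38/2) = 0.45 × 4.359 = 1.962.
z_β = 1.962 − 1.645 = 0.317.
Power = Φ(0.317) = 0.624.

power ≈ 0.62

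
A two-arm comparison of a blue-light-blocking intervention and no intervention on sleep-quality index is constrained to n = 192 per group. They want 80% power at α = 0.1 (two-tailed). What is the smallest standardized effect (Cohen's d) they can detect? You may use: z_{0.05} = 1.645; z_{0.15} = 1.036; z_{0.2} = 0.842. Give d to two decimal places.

For two independent groups of n = 192 each: d_min = (z_{α/2} + z_β)·√(2/n).
z-sum = 1.645 + 0.842 = 2.487.
d_min = 2.487 × √(2/192) = 2.487 × 0.1021 = 0.254.

d_min ≈ 0.25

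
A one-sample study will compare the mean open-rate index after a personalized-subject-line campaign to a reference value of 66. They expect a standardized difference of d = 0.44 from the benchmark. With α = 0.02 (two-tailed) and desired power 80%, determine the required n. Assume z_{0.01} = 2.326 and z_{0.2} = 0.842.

n = 52

For a one-sample test: n = ((z_{α/2} + z_β) / d)².
z_{α/2} + z_β = 2.326 + 0.842 = 3.168.
n = (3.168 / 0.44)² = 7.200² = 51.84.
Round up.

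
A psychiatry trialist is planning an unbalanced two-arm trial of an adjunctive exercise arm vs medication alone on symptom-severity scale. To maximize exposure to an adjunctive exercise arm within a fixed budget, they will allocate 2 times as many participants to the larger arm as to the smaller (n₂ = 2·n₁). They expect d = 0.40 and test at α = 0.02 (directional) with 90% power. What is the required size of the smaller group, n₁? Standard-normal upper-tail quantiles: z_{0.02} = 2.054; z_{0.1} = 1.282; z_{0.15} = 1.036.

With allocation ratio k = n₂/n₁ = 2, Var(x̄₁−x̄₂) = σ²(1/n₁ + 1/(k·n₁)) = σ²·(k+1)/(k·n₁).
So n₁ = (1 + 1/k)·((z_{α} + z_β)/d)² = 1.500 × (3.336/0.40)².
n₁ = 1.500 × 69.56 = 104.3.
Round up: n₁ = 105, giving n₂ = 2 × 105 = 210.

n₁ = 105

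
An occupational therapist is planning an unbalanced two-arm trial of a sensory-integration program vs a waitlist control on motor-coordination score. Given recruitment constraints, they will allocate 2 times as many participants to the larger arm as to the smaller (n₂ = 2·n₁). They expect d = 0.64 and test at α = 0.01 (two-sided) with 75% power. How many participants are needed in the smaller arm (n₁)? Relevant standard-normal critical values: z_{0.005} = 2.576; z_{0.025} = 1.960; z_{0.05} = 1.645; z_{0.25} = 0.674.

n₁ = 39

With allocation ratio k = n₂/n₁ = 2, Var(x̄₁−x̄₂) = σ²(1/n₁ + 1/(k·n₁)) = σ²·(k+1)/(k·n₁).
So n₁ = (1 + 1/k)·((z_{α/2} + z_β)/d)² = 1.500 × (3.250/0.64)².
n₁ = 1.500 × 25.79 = 38.7.
Round up: n₁ = 39, giving n₂ = 2 × 39 = 78.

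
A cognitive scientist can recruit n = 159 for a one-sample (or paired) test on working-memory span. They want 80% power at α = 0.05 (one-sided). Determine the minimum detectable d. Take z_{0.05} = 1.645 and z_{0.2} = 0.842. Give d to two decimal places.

d_min ≈ 0.20

For a single sample (or paired design) of n = 159: d_min = (z_{α} + z_β)/√n.
z-sum = 1.645 + 0.842 = 2.487.
d_min = 2.487 / √159 = 2.487 / 12.610 = 0.197.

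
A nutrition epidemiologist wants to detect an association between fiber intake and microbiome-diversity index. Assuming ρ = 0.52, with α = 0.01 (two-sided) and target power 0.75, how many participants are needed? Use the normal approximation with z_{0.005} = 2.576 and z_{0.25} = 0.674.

Fisher's z: C = ½·ln((1+r)/(1−r)) = ½·ln(3.1667) = 0.5763.
n = ((z_{α/2} + z_β)/C)² + 3.
(2.576 + 0.674) / 0.5763 = 3.250 / 0.5763 = 5.639.
n = 5.639² + 3 = 31.80 + 3 = 34.8.
Round up.

n = 35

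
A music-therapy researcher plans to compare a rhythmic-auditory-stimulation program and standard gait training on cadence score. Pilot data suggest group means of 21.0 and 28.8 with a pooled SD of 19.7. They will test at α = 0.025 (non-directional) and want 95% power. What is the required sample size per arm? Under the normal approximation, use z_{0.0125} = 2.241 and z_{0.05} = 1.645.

Cohen's d = |M₁ − M₂| / SD_pooled = |21.0 − 28.8| / 19.7 = 7.8 / 19.7 = 0.396.
For two independent groups with equal n: n = 2·((z_{α/2} + z_β) / d)².
z_{α/2} + z_β = 2.241 + 1.645 = 3.886.
n = 2 × (3.886 / 0.396)² = 2 × 9.813² = 2 × 96.30 = 192.6.
Round up to the next whole participant.

n = 193 per group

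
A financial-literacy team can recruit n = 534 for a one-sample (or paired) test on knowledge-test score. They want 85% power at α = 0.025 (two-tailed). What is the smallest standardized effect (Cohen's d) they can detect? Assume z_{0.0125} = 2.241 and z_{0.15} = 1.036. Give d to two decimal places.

For a single sample (or paired design) of n = 534: d_min = (z_{α/2} + z_β)/√n.
z-sum = 2.241 + 1.036 = 3.277.
d_min = 3.277 / √534 = 3.277 / 23.108 = 0.142.

d_min ≈ 0.14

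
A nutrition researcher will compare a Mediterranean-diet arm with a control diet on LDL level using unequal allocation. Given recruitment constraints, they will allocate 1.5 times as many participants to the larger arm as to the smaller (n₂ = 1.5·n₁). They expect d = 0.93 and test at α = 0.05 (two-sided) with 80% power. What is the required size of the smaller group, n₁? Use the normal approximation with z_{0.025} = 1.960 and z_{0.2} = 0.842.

With allocation ratio k = n₂/n₁ = 1.5, Var(x̄₁−x̄₂) = σ²(1/n₁ + 1/(k·n₁)) = σ²·(k+1)/(k·n₁).
So n₁ = (1 + 1/k)·((z_{α/2} + z_β)/d)² = 1.667 × (2.802/0.93)².
n₁ = 1.667 × 9.08 = 15.1.
Round up: n₁ = 16, giving n₂ = 1.5 × 16 = 24.

n₁ = 16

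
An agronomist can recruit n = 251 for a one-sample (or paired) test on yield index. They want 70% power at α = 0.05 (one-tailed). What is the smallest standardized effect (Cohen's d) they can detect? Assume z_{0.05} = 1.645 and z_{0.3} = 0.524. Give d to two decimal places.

For a single sample (or paired design) of n = 251: d_min = (z_{α} + z_β)/√n.
z-sum = 1.645 + 0.524 = 2.169.
d_min = 2.169 / √251 = 2.169 / 15.843 = 0.137.

d_min ≈ 0.14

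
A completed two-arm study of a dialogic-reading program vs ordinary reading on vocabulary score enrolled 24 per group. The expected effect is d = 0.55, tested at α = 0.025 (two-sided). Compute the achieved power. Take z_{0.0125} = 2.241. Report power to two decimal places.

power ≈ 0.37

For two equal groups, power = Φ(d·√(n/2) − z_{α/2}).
d·√(n/2) = 0.55 × √(24/2) = 0.55 × 3.464 = 1.905.
z_β = 1.905 − 2.241 = -0.336.
Power = Φ(-0.336) = 0.369.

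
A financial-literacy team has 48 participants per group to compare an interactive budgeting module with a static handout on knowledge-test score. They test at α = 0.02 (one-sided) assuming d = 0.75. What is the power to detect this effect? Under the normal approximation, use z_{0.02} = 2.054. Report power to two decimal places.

For two equal groups, power = Φ(d·√(n/2) − z_{α}).
d·√(n/2) = 0.75 × √(48/2) = 0.75 × 4.899 = 3.674.
z_β = 3.674 − 2.054 = 1.620.
Power = Φ(1.620) = 0.947.

power ≈ 0.95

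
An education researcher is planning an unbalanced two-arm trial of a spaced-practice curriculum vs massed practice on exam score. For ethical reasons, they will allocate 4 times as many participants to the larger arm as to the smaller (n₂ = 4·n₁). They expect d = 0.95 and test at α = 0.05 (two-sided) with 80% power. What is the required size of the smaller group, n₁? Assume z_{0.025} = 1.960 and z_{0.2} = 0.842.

n₁ = 11

With allocation ratio k = n₂/n₁ = 4, Var(x̄₁−x̄₂) = σ²(1/n₁ + 1/(k·n₁)) = σ²·(k+1)/(k·n₁).
So n₁ = (1 + 1/k)·((z_{α/2} + z_β)/d)² = 1.250 × (2.802/0.95)².
n₁ = 1.250 × 8.70 = 10.9.
Round up: n₁ = 11, giving n₂ = 4 × 11 = 44.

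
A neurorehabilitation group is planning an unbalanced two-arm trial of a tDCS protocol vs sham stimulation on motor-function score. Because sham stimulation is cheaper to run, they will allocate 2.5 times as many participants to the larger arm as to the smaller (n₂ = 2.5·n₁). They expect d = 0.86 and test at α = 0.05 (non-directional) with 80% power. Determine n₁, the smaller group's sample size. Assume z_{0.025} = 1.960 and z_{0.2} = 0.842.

n₁ = 15

With allocation ratio k = n₂/n₁ = 2.5, Var(x̄₁−x̄₂) = σ²(1/n₁ + 1/(k·n₁)) = σ²·(k+1)/(k·n₁).
So n₁ = (1 + 1/k)·((z_{α/2} + z_β)/d)² = 1.400 × (2.802/0.86)².
n₁ = 1.400 × 10.62 = 14.9.
Round up: n₁ = 15, giving n₂ = ⌈2.5 × 15⌉ = ⌈37.5⌉ = 38.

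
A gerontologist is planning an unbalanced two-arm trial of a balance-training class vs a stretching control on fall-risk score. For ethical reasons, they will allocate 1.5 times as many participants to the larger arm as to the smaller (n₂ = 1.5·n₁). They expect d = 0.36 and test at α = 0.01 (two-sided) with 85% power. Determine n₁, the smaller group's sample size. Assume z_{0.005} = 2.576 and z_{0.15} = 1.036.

With allocation ratio k = n₂/n₁ = 1.5, Var(x̄₁−x̄₂) = σ²(1/n₁ + 1/(k·n₁)) = σ²·(k+1)/(k·n₁).
So n₁ = (1 + 1/k)·((z_{α/2} + z_β)/d)² = 1.667 × (3.612/0.36)².
n₁ = 1.667 × 100.67 = 167.8.
Round up: n₁ = 168, giving n₂ = 1.5 × 168 = 252.

n₁ = 168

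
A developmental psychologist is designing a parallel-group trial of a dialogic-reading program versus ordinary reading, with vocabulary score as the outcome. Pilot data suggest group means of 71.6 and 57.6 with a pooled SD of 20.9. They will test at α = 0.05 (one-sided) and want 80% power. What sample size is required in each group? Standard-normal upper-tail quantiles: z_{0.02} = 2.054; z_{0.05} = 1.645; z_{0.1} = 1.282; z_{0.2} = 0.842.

n = 28 per group

Cohen's d = |M₁ − M₂| / SD_pooled = |71.6 − 57.6| / 20.9 = 14.0 / 20.9 = 0.670.
For two independent groups with equal n: n = 2·((z_{α} + z_β) / d)².
z_{α} + z_β = 1.645 + 0.842 = 2.487.
n = 2 × (2.487 / 0.670)² = 2 × 3.712² = 2 × 13.78 = 27.6.
Round up to the next whole participant.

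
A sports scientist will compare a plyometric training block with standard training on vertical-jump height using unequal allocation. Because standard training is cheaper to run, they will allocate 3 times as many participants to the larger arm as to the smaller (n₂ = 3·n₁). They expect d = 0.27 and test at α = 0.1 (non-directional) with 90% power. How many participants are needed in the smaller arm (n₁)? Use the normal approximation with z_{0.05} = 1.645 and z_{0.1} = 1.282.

With allocation ratio k = n₂/n₁ = 3, Var(x̄₁−x̄₂) = σ²(1/n₁ + 1/(k·n₁)) = σ²·(k+1)/(k·n₁).
So n₁ = (1 + 1/k)·((z_{α/2} + z_β)/d)² = 1.333 × (2.927/0.27)².
n₁ = 1.333 × 117.52 = 156.7.
Round up: n₁ = 157, giving n₂ = 3 × 157 = 471.

n₁ = 157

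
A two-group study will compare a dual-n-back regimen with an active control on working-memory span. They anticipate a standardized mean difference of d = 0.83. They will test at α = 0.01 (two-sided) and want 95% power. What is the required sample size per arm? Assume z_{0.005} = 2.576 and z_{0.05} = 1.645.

For two independent groups with equal n: n = 2·((z_{α/2} + z_β) / d)².
z_{α/2} + z_β = 2.576 + 1.645 = 4.221.
n = 2 × (4.221 / 0.83)² = 2 × 5.086² = 2 × 25.86 = 51.7.
Round up to the next whole participant.

n = 52 per group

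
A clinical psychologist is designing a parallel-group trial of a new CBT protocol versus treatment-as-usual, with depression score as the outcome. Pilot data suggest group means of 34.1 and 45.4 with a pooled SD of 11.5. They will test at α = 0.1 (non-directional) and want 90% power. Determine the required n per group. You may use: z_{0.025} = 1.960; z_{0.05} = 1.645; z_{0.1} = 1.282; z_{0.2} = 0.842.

n = 18 per group

Cohen's d = |M₁ − M₂| / SD_pooled = |34.1 − 45.4| / 11.5 = 11.3 / 11.5 = 0.983.
For two independent groups with equal n: n = 2·((z_{α/2} + z_β) / d)².
z_{α/2} + z_β = 1.645 + 1.282 = 2.927.
n = 2 × (2.927 / 0.983)² = 2 × 2.978² = 2 × 8.87 = 17.7.
Round up to the next whole participant.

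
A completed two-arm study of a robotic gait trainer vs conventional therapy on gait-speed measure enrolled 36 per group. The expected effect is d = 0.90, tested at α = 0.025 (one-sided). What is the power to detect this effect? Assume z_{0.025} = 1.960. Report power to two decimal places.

power ≈ 0.97

For two equal groups, power = Φ(d·√(n/2) − z_{α}).
d·√(n/2) = 0.90 × √(36/2) = 0.90 × 4.243 = 3.818.
z_β = 3.818 − 1.960 = 1.858.
Power = Φ(1.858) = 0.968.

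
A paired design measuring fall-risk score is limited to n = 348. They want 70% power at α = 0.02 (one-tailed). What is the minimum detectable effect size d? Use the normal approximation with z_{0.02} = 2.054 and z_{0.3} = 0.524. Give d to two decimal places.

d_min ≈ 0.14

For a single sample (or paired design) of n = 348: d_min = (z_{α} + z_β)/√n.
z-sum = 2.054 + 0.524 = 2.578.
d_min = 2.578 / √348 = 2.578 / 18.655 = 0.138.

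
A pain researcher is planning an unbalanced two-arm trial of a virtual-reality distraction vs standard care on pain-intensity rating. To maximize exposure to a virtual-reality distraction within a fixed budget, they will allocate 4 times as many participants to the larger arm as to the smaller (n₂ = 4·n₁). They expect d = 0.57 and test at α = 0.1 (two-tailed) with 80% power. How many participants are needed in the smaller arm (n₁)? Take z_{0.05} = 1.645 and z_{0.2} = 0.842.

With allocation ratio k = n₂/n₁ = 4, Var(x̄₁−x̄₂) = σ²(1/n₁ + 1/(k·n₁)) = σ²·(k+1)/(k·n₁).
So n₁ = (1 + 1/k)·((z_{α/2} + z_β)/d)² = 1.250 × (2.487/0.57)².
n₁ = 1.250 × 19.04 = 23.8.
Round up: n₁ = 24, giving n₂ = 4 × 24 = 96.

n₁ = 24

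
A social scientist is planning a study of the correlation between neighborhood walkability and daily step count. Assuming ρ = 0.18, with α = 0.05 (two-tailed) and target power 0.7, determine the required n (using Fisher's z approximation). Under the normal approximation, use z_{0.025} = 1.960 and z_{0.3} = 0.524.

n = 190

Fisher's z: C = ½·ln((1+r)/(1−r)) = ½·ln(1.4390) = 0.1820.
n = ((z_{α/2} + z_β)/C)² + 3.
(1.960 + 0.524) / 0.1820 = 2.484 / 0.1820 = 13.648.
n = 13.648² + 3 = 186.28 + 3 = 189.3.
Round up.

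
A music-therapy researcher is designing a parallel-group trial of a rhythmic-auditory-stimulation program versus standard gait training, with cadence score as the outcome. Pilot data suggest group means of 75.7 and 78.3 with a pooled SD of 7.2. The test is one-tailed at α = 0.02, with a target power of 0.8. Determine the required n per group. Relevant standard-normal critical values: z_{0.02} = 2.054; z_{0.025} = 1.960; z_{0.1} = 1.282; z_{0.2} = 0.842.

n = 129 per group

Cohen's d = |M₁ − M₂| / SD_pooled = |75.7 − 78.3| / 7.2 = 2.6 / 7.2 = 0.361.
For two independent groups with equal n: n = 2·((z_{α} + z_β) / d)².
z_{α} + z_β = 2.054 + 0.842 = 2.896.
n = 2 × (2.896 / 0.361)² = 2 × 8.022² = 2 × 64.36 = 128.7.
Round up to the next whole participant.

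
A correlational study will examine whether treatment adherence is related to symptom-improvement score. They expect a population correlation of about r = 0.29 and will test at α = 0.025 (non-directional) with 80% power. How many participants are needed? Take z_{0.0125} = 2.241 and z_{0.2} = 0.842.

n = 110

Fisher's z: C = ½·ln((1+r)/(1−r)) = ½·ln(1.8169) = 0.2986.
n = ((z_{α/2} + z_β)/C)² + 3.
(2.241 + 0.842) / 0.2986 = 3.083 / 0.2986 = 10.325.
n = 10.325² + 3 = 106.60 + 3 = 109.6.
Round up.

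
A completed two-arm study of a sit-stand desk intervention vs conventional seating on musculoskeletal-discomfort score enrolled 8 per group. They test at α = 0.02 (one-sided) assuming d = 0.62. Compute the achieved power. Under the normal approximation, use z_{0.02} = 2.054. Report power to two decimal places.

For two equal groups, power = Φ(d·√(n/2) − z_{α}).
d·√(n/2) = 0.62 × √(8/2) = 0.62 × 2.000 = 1.240.
z_β = 1.240 − 2.054 = -0.814.
Power = Φ(-0.814) = 0.208.

power ≈ 0.21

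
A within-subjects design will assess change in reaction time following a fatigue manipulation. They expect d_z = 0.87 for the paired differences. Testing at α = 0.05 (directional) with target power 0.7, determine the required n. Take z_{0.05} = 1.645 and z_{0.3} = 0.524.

n = 7 pairs

For a paired (one-sample on differences) test: n = ((z_{α} + z_β) / d)².
z_{α} + z_β = 1.645 + 0.524 = 2.169.
n = (2.169 / 0.87)² = 2.493² = 6.22.
Round up.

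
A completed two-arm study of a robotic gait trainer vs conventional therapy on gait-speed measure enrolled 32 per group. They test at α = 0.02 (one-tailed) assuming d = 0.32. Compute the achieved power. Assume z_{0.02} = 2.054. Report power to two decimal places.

power ≈ 0.22

For two equal groups, power = Φ(d·√(n/2) − z_{α}).
d·√(n/2) = 0.32 × √(32/2) = 0.32 × 4.000 = 1.280.
z_β = 1.280 − 2.054 = -0.774.
Power = Φ(-0.774) = 0.219.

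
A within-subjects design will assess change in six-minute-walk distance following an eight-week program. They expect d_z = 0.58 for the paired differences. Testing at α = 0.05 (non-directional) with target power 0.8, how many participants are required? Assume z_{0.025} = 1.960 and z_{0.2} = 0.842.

For a paired (one-sample on differences) test: n = ((z_{α/2} + z_β) / d)².
z_{α/2} + z_β = 1.960 + 0.842 = 2.802.
n = (2.802 / 0.58)² = 4.831² = 23.34.
Round up.

n = 24 pairs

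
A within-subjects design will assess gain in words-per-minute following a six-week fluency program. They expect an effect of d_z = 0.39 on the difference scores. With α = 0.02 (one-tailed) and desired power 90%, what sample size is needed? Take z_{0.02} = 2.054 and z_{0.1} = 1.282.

For a paired (one-sample on differences) test: n = ((z_{α} + z_β) / d)².
z_{α} + z_β = 2.054 + 1.282 = 3.336.
n = (3.336 / 0.39)² = 8.554² = 73.17.
Round up.

n = 74 pairs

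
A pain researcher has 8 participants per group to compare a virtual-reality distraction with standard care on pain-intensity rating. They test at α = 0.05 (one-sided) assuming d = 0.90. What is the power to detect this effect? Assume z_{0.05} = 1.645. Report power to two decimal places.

For two equal groups, power = Φ(d·√(n/2) − z_{α}).
d·√(n/2) = 0.90 × √(8/2) = 0.90 × 2.000 = 1.800.
z_β = 1.800 − 1.645 = 0.155.
Power = Φ(0.155) = 0.562.

power ≈ 0.56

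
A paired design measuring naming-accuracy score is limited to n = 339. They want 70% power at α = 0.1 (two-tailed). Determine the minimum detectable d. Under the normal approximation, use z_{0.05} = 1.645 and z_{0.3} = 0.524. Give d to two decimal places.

For a single sample (or paired design) of n = 339: d_min = (z_{α/2} + z_β)/√n.
z-sum = 1.645 + 0.524 = 2.169.
d_min = 2.169 / √339 = 2.169 / 18.412 = 0.118.

d_min ≈ 0.12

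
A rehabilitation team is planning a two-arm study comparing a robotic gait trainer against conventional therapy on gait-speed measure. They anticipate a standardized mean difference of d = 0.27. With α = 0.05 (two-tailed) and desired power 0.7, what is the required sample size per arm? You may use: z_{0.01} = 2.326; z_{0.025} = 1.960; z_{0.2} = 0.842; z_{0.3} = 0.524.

n = 170 per group

For two independent groups with equal n: n = 2·((z_{α/2} + z_β) / d)².
z_{α/2} + z_β = 1.960 + 0.524 = 2.484.
n = 2 × (2.484 / 0.27)² = 2 × 9.200² = 2 × 84.64 = 169.3.
Round up to the next whole participant.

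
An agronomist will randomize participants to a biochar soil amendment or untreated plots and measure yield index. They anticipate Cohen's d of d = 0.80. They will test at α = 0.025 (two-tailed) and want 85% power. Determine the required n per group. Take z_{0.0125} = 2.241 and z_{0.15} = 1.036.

For two independent groups with equal n: n = 2·((z_{α/2} + z_β) / d)².
z_{α/2} + z_β = 2.241 + 1.036 = 3.277.
n = 2 × (3.277 / 0.80)² = 2 × 4.096² = 2 × 16.78 = 33.6.
Round up to the next whole participant.

n = 34 per group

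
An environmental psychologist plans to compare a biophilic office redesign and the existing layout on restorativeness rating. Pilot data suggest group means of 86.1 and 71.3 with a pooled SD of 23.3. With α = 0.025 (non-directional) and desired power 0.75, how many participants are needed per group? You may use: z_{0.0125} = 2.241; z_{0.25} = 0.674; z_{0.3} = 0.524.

n = 43 per group

Cohen's d = |M₁ − M₂| / SD_pooled = |86.1 − 71.3| / 23.3 = 14.8 / 23.3 = 0.635.
For two independent groups with equal n: n = 2·((z_{α/2} + z_β) / d)².
z_{α/2} + z_β = 2.241 + 0.674 = 2.915.
n = 2 × (2.915 / 0.635)² = 2 × 4.591² = 2 × 21.07 = 42.1.
Round up to the next whole participant.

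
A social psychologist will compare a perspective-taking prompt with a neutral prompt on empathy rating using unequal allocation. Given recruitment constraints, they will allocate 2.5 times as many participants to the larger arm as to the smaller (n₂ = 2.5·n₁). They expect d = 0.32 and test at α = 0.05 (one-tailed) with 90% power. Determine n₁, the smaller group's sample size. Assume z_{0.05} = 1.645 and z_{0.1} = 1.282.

n₁ = 118

With allocation ratio k = n₂/n₁ = 2.5, Var(x̄₁−x̄₂) = σ²(1/n₁ + 1/(k·n₁)) = σ²·(k+1)/(k·n₁).
So n₁ = (1 + 1/k)·((z_{α} + z_β)/d)² = 1.400 × (2.927/0.32)².
n₁ = 1.400 × 83.67 = 117.1.
Round up: n₁ = 118, giving n₂ = 2.5 × 118 = 295.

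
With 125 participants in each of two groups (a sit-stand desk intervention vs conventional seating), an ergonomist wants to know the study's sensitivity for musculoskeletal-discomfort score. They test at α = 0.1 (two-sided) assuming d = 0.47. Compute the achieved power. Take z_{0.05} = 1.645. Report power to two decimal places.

For two equal groups, power = Φ(d·√(n/2) − z_{α/2}).
d·√(n/2) = 0.47 × √(125/2) = 0.47 × 7.906 = 3.716.
z_β = 3.716 − 1.645 = 2.071.
Power = Φ(2.071) = 0.981.

power ≈ 0.98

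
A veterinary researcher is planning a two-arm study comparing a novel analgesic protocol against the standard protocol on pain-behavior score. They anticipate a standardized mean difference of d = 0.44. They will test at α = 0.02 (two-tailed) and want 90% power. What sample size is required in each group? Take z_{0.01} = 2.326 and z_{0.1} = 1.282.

For two independent groups with equal n: n = 2·((z_{α/2} + z_β) / d)².
z_{α/2} + z_β = 2.326 + 1.282 = 3.608.
n = 2 × (3.608 / 0.44)² = 2 × 8.200² = 2 × 67.24 = 134.5.
Round up to the next whole participant.

n = 135 per group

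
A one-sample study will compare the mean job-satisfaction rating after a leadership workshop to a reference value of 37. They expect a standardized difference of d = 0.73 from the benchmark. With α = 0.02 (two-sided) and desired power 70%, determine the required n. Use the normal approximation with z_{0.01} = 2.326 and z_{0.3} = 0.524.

n = 16

For a one-sample test: n = ((z_{α/2} + z_β) / d)².
z_{α/2} + z_β = 2.326 + 0.524 = 2.850.
n = (2.850 / 0.73)² = 3.904² = 15.24.
Round up.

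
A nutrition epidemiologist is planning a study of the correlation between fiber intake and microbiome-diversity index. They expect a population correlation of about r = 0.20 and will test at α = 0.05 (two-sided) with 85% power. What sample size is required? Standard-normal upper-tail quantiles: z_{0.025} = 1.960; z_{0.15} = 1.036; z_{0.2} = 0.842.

Fisher's z: C = ½·ln((1+r)/(1−r)) = ½·ln(1.5000) = 0.2027.
n = ((z_{α/2} + z_β)/C)² + 3.
(1.960 + 1.036) / 0.2027 = 2.996 / 0.2027 = 14.780.
n = 14.780² + 3 = 218.46 + 3 = 221.5.
Round up.

n = 222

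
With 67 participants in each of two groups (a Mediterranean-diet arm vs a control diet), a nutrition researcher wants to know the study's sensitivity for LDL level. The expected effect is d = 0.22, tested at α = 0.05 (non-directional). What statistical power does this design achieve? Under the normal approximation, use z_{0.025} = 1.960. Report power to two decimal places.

power ≈ 0.25

For two equal groups, power = Φ(d·√(n/2) − z_{α/2}).
d·√(n/2) = 0.22 × √(67/2) = 0.22 × 5.788 = 1.273.
z_β = 1.273 − 1.960 = -0.687.
Power = Φ(-0.687) = 0.246.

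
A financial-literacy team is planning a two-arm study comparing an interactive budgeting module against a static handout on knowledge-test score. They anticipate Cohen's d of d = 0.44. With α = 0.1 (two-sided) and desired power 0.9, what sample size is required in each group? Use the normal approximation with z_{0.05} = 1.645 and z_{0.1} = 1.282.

n = 89 per group

For two independent groups with equal n: n = 2·((z_{α/2} + z_β) / d)².
z_{α/2} + z_β = 1.645 + 1.282 = 2.927.
n = 2 × (2.927 / 0.44)² = 2 × 6.652² = 2 × 44.25 = 88.5.
Round up to the next whole participant.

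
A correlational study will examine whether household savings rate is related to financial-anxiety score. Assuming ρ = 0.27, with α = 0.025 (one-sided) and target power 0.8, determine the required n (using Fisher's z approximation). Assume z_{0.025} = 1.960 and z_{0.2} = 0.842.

n = 106

Fisher's z: C = ½·ln((1+r)/(1−r)) = ½·ln(1.7397) = 0.2769.
n = ((z_{α} + z_β)/C)² + 3.
(1.960 + 0.842) / 0.2769 = 2.802 / 0.2769 = 10.119.
n = 10.119² + 3 = 102.40 + 3 = 105.4.
Round up.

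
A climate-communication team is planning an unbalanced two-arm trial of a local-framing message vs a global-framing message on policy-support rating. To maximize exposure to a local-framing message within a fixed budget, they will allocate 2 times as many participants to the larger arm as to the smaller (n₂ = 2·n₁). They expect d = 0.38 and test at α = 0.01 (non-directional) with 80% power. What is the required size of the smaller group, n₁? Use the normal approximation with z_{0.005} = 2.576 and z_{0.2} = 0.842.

n₁ = 122

With allocation ratio k = n₂/n₁ = 2, Var(x̄₁−x̄₂) = σ²(1/n₁ + 1/(k·n₁)) = σ²·(k+1)/(k·n₁).
So n₁ = (1 + 1/k)·((z_{α/2} + z_β)/d)² = 1.500 × (3.418/0.38)².
n₁ = 1.500 × 80.91 = 121.4.
Round up: n₁ = 122, giving n₂ = 2 × 122 = 244.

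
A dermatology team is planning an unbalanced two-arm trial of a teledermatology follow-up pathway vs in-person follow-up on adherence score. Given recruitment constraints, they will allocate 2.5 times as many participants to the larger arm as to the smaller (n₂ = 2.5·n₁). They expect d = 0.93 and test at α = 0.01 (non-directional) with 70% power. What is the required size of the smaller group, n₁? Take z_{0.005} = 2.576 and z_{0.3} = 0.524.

With allocation ratio k = n₂/n₁ = 2.5, Var(x̄₁−x̄₂) = σ²(1/n₁ + 1/(k·n₁)) = σ²·(k+1)/(k·n₁).
So n₁ = (1 + 1/k)·((z_{α/2} + z_β)/d)² = 1.400 × (3.100/0.93)².
n₁ = 1.400 × 11.11 = 15.6.
Round up: n₁ = 16, giving n₂ = 2.5 × 16 = 40.

n₁ = 16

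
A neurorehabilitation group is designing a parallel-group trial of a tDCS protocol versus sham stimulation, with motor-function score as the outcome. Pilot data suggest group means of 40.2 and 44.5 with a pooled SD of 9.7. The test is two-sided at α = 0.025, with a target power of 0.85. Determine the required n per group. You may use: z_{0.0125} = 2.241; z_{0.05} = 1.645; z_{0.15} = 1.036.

n = 110 per group

Cohen's d = |M₁ − M₂| / SD_pooled = |40.2 − 44.5| / 9.7 = 4.3 / 9.7 = 0.443.
For two independent groups with equal n: n = 2·((z_{α/2} + z_β) / d)².
z_{α/2} + z_β = 2.241 + 1.036 = 3.277.
n = 2 × (3.277 / 0.443)² = 2 × 7.397² = 2 × 54.72 = 109.4.
Round up to the next whole participant.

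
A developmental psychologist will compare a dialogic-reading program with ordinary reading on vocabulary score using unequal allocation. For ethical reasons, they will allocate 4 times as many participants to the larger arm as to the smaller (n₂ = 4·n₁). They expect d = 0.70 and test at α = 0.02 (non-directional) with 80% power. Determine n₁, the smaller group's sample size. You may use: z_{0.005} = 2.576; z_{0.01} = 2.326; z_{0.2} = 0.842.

With allocation ratio k = n₂/n₁ = 4, Var(x̄₁−x̄₂) = σ²(1/n₁ + 1/(k·n₁)) = σ²·(k+1)/(k·n₁).
So n₁ = (1 + 1/k)·((z_{α/2} + z_β)/d)² = 1.250 × (3.168/0.70)².
n₁ = 1.250 × 20.48 = 25.6.
Round up: n₁ = 26, giving n₂ = 4 × 26 = 104.

n₁ = 26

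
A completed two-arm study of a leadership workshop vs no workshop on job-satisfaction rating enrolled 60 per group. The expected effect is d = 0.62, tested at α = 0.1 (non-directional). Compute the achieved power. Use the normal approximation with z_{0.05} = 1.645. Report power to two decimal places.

For two equal groups, power = Φ(d·√(n/2) − z_{α/2}).
d·√(n/2) = 0.62 × √(60/2) = 0.62 × 5.477 = 3.396.
z_β = 3.396 − 1.645 = 1.751.
Power = Φ(1.751) = 0.960.

power ≈ 0.96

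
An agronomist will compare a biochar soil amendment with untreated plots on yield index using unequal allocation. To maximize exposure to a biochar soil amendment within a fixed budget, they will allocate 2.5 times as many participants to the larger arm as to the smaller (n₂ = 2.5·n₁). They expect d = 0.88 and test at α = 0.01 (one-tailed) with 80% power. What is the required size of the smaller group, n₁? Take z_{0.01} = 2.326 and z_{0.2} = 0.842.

n₁ = 19

With allocation ratio k = n₂/n₁ = 2.5, Var(x̄₁−x̄₂) = σ²(1/n₁ + 1/(k·n₁)) = σ²·(k+1)/(k·n₁).
So n₁ = (1 + 1/k)·((z_{α} + z_β)/d)² = 1.400 × (3.168/0.88)².
n₁ = 1.400 × 12.96 = 18.1.
Round up: n₁ = 19, giving n₂ = ⌈2.5 × 19⌉ = ⌈47.5⌉ = 48.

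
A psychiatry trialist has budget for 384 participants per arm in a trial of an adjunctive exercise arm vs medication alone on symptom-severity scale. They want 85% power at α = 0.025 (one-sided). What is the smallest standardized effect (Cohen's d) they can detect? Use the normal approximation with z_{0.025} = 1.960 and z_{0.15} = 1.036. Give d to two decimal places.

For two independent groups of n = 384 each: d_min = (z_{α} + z_β)·√(2/n).
z-sum = 1.960 + 1.036 = 2.996.
d_min = 2.996 × √(2/384) = 2.996 × 0.0722 = 0.216.

d_min ≈ 0.22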